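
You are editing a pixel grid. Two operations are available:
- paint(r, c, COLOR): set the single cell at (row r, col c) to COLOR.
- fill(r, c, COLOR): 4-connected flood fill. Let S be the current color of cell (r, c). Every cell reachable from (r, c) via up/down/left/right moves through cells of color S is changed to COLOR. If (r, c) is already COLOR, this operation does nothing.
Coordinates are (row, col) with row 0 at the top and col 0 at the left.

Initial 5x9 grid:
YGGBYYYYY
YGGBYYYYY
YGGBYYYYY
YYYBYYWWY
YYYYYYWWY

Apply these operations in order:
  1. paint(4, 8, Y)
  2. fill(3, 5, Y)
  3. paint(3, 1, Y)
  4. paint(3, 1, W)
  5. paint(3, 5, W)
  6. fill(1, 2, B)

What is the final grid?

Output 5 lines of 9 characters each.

Answer: YBBBYYYYY
YBBBYYYYY
YBBBYYYYY
YWYBYWWWY
YYYYYYWWY

Derivation:
After op 1 paint(4,8,Y):
YGGBYYYYY
YGGBYYYYY
YGGBYYYYY
YYYBYYWWY
YYYYYYWWY
After op 2 fill(3,5,Y) [0 cells changed]:
YGGBYYYYY
YGGBYYYYY
YGGBYYYYY
YYYBYYWWY
YYYYYYWWY
After op 3 paint(3,1,Y):
YGGBYYYYY
YGGBYYYYY
YGGBYYYYY
YYYBYYWWY
YYYYYYWWY
After op 4 paint(3,1,W):
YGGBYYYYY
YGGBYYYYY
YGGBYYYYY
YWYBYYWWY
YYYYYYWWY
After op 5 paint(3,5,W):
YGGBYYYYY
YGGBYYYYY
YGGBYYYYY
YWYBYWWWY
YYYYYYWWY
After op 6 fill(1,2,B) [6 cells changed]:
YBBBYYYYY
YBBBYYYYY
YBBBYYYYY
YWYBYWWWY
YYYYYYWWY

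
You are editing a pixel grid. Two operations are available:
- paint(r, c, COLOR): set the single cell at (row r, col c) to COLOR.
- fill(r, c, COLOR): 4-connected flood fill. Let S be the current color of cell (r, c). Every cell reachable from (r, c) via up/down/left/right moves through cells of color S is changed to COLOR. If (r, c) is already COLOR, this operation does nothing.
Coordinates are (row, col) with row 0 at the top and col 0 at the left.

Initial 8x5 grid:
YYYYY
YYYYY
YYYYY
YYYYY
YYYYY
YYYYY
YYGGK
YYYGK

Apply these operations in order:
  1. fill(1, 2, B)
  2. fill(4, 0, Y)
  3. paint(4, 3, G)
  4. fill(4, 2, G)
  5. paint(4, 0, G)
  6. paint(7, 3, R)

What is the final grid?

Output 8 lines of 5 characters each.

Answer: GGGGG
GGGGG
GGGGG
GGGGG
GGGGG
GGGGG
GGGGK
GGGRK

Derivation:
After op 1 fill(1,2,B) [35 cells changed]:
BBBBB
BBBBB
BBBBB
BBBBB
BBBBB
BBBBB
BBGGK
BBBGK
After op 2 fill(4,0,Y) [35 cells changed]:
YYYYY
YYYYY
YYYYY
YYYYY
YYYYY
YYYYY
YYGGK
YYYGK
After op 3 paint(4,3,G):
YYYYY
YYYYY
YYYYY
YYYYY
YYYGY
YYYYY
YYGGK
YYYGK
After op 4 fill(4,2,G) [34 cells changed]:
GGGGG
GGGGG
GGGGG
GGGGG
GGGGG
GGGGG
GGGGK
GGGGK
After op 5 paint(4,0,G):
GGGGG
GGGGG
GGGGG
GGGGG
GGGGG
GGGGG
GGGGK
GGGGK
After op 6 paint(7,3,R):
GGGGG
GGGGG
GGGGG
GGGGG
GGGGG
GGGGG
GGGGK
GGGRK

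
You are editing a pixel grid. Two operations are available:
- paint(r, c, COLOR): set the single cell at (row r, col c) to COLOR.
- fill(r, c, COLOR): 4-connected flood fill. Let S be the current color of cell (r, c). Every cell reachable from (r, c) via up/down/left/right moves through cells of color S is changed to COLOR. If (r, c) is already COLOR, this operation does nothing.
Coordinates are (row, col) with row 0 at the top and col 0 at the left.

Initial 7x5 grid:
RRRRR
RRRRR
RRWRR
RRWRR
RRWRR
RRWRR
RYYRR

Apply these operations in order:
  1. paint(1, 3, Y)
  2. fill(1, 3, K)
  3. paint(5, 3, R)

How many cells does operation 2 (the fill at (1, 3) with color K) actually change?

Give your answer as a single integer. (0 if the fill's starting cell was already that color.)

Answer: 1

Derivation:
After op 1 paint(1,3,Y):
RRRRR
RRRYR
RRWRR
RRWRR
RRWRR
RRWRR
RYYRR
After op 2 fill(1,3,K) [1 cells changed]:
RRRRR
RRRKR
RRWRR
RRWRR
RRWRR
RRWRR
RYYRR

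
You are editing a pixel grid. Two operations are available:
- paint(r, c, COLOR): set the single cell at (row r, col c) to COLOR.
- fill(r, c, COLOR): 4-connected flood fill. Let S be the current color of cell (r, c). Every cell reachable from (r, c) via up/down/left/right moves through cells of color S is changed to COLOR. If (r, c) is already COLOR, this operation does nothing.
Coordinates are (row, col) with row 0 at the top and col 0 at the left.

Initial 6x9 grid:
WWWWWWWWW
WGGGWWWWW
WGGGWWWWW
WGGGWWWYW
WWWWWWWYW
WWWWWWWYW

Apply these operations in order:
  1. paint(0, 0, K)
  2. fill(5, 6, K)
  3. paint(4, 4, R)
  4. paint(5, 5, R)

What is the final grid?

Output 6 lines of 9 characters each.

After op 1 paint(0,0,K):
KWWWWWWWW
WGGGWWWWW
WGGGWWWWW
WGGGWWWYW
WWWWWWWYW
WWWWWWWYW
After op 2 fill(5,6,K) [41 cells changed]:
KKKKKKKKK
KGGGKKKKK
KGGGKKKKK
KGGGKKKYK
KKKKKKKYK
KKKKKKKYK
After op 3 paint(4,4,R):
KKKKKKKKK
KGGGKKKKK
KGGGKKKKK
KGGGKKKYK
KKKKRKKYK
KKKKKKKYK
After op 4 paint(5,5,R):
KKKKKKKKK
KGGGKKKKK
KGGGKKKKK
KGGGKKKYK
KKKKRKKYK
KKKKKRKYK

Answer: KKKKKKKKK
KGGGKKKKK
KGGGKKKKK
KGGGKKKYK
KKKKRKKYK
KKKKKRKYK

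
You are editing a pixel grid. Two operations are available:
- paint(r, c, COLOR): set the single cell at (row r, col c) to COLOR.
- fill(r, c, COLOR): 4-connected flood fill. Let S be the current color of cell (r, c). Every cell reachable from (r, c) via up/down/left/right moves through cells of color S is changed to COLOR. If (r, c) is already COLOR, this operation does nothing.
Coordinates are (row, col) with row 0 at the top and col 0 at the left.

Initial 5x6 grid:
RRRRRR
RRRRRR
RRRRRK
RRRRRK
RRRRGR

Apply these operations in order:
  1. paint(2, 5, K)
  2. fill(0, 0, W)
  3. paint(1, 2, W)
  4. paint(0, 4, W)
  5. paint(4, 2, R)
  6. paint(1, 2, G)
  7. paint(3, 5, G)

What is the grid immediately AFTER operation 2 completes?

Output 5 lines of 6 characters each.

Answer: WWWWWW
WWWWWW
WWWWWK
WWWWWK
WWWWGR

Derivation:
After op 1 paint(2,5,K):
RRRRRR
RRRRRR
RRRRRK
RRRRRK
RRRRGR
After op 2 fill(0,0,W) [26 cells changed]:
WWWWWW
WWWWWW
WWWWWK
WWWWWK
WWWWGR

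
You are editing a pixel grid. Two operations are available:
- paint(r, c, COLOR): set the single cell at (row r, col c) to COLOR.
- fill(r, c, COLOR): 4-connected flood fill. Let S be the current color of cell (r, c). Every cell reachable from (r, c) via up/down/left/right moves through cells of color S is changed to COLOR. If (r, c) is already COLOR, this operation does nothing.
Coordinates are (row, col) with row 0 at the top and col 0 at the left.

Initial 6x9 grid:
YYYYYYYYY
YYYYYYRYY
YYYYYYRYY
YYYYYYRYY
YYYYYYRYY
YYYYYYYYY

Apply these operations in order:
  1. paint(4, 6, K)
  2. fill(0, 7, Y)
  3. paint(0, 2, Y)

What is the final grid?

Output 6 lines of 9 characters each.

After op 1 paint(4,6,K):
YYYYYYYYY
YYYYYYRYY
YYYYYYRYY
YYYYYYRYY
YYYYYYKYY
YYYYYYYYY
After op 2 fill(0,7,Y) [0 cells changed]:
YYYYYYYYY
YYYYYYRYY
YYYYYYRYY
YYYYYYRYY
YYYYYYKYY
YYYYYYYYY
After op 3 paint(0,2,Y):
YYYYYYYYY
YYYYYYRYY
YYYYYYRYY
YYYYYYRYY
YYYYYYKYY
YYYYYYYYY

Answer: YYYYYYYYY
YYYYYYRYY
YYYYYYRYY
YYYYYYRYY
YYYYYYKYY
YYYYYYYYY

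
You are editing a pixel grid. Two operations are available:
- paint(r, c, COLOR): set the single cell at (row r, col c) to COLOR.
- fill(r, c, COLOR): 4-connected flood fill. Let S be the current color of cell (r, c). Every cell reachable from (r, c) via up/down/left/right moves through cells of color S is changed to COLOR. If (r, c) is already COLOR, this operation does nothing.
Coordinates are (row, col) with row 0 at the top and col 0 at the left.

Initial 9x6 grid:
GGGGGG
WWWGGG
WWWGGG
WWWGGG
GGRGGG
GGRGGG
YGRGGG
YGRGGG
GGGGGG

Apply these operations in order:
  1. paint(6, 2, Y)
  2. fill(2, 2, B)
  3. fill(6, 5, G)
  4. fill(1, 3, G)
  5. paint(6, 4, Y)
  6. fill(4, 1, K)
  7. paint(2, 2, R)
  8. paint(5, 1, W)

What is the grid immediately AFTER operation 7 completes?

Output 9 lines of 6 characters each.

Answer: KKKKKK
BBBKKK
BBRKKK
BBBKKK
KKRKKK
KKRKKK
YKYKYK
YKRKKK
KKKKKK

Derivation:
After op 1 paint(6,2,Y):
GGGGGG
WWWGGG
WWWGGG
WWWGGG
GGRGGG
GGRGGG
YGYGGG
YGRGGG
GGGGGG
After op 2 fill(2,2,B) [9 cells changed]:
GGGGGG
BBBGGG
BBBGGG
BBBGGG
GGRGGG
GGRGGG
YGYGGG
YGRGGG
GGGGGG
After op 3 fill(6,5,G) [0 cells changed]:
GGGGGG
BBBGGG
BBBGGG
BBBGGG
GGRGGG
GGRGGG
YGYGGG
YGRGGG
GGGGGG
After op 4 fill(1,3,G) [0 cells changed]:
GGGGGG
BBBGGG
BBBGGG
BBBGGG
GGRGGG
GGRGGG
YGYGGG
YGRGGG
GGGGGG
After op 5 paint(6,4,Y):
GGGGGG
BBBGGG
BBBGGG
BBBGGG
GGRGGG
GGRGGG
YGYGYG
YGRGGG
GGGGGG
After op 6 fill(4,1,K) [38 cells changed]:
KKKKKK
BBBKKK
BBBKKK
BBBKKK
KKRKKK
KKRKKK
YKYKYK
YKRKKK
KKKKKK
After op 7 paint(2,2,R):
KKKKKK
BBBKKK
BBRKKK
BBBKKK
KKRKKK
KKRKKK
YKYKYK
YKRKKK
KKKKKK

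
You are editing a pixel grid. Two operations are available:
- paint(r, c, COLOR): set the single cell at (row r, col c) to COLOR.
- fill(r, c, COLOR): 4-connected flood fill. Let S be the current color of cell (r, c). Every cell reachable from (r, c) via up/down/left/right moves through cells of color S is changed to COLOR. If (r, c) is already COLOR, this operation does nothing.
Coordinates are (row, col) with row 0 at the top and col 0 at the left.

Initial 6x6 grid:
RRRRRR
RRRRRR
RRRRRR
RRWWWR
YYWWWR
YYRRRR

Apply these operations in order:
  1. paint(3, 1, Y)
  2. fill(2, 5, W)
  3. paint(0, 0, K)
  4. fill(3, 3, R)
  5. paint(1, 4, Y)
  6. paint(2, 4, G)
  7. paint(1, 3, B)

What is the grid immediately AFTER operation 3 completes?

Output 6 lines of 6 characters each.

Answer: KWWWWW
WWWWWW
WWWWWW
WYWWWW
YYWWWW
YYWWWW

Derivation:
After op 1 paint(3,1,Y):
RRRRRR
RRRRRR
RRRRRR
RYWWWR
YYWWWR
YYRRRR
After op 2 fill(2,5,W) [25 cells changed]:
WWWWWW
WWWWWW
WWWWWW
WYWWWW
YYWWWW
YYWWWW
After op 3 paint(0,0,K):
KWWWWW
WWWWWW
WWWWWW
WYWWWW
YYWWWW
YYWWWW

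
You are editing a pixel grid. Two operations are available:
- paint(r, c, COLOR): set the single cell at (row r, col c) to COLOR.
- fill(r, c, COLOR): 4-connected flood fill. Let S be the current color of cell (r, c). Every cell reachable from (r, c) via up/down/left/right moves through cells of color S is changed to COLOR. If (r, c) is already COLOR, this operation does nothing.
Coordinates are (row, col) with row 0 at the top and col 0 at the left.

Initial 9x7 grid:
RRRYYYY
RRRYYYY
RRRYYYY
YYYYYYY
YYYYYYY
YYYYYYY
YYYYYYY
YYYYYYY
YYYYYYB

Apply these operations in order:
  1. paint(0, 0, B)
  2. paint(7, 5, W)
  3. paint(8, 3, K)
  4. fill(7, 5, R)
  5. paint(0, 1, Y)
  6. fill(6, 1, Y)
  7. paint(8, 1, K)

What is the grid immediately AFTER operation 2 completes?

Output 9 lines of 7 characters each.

After op 1 paint(0,0,B):
BRRYYYY
RRRYYYY
RRRYYYY
YYYYYYY
YYYYYYY
YYYYYYY
YYYYYYY
YYYYYYY
YYYYYYB
After op 2 paint(7,5,W):
BRRYYYY
RRRYYYY
RRRYYYY
YYYYYYY
YYYYYYY
YYYYYYY
YYYYYYY
YYYYYWY
YYYYYYB

Answer: BRRYYYY
RRRYYYY
RRRYYYY
YYYYYYY
YYYYYYY
YYYYYYY
YYYYYYY
YYYYYWY
YYYYYYB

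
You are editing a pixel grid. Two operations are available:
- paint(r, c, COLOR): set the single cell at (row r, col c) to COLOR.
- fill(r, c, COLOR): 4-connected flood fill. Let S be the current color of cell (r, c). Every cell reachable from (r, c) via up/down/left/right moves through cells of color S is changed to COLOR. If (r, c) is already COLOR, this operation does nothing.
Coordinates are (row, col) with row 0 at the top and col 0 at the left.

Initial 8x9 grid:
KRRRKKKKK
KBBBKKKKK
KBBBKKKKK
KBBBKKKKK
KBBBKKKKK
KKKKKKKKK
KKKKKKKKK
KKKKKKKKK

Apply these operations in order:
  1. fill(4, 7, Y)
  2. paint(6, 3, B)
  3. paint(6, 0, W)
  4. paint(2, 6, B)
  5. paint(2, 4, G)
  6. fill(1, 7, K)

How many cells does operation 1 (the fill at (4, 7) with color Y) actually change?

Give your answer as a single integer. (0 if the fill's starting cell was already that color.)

Answer: 57

Derivation:
After op 1 fill(4,7,Y) [57 cells changed]:
YRRRYYYYY
YBBBYYYYY
YBBBYYYYY
YBBBYYYYY
YBBBYYYYY
YYYYYYYYY
YYYYYYYYY
YYYYYYYYY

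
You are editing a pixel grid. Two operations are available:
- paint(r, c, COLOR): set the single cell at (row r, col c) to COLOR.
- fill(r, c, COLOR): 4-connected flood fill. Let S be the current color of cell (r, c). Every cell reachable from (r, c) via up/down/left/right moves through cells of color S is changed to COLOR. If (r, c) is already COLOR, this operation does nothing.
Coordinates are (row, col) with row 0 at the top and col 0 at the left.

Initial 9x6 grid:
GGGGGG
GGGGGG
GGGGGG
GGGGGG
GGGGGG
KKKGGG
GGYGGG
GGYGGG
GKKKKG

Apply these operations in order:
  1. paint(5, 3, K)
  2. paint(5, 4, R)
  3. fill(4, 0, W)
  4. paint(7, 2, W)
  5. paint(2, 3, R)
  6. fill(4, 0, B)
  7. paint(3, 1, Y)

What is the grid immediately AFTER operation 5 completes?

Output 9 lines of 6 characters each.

Answer: WWWWWW
WWWWWW
WWWRWW
WWWWWW
WWWWWW
KKKKRW
GGYWWW
GGWWWW
GKKKKW

Derivation:
After op 1 paint(5,3,K):
GGGGGG
GGGGGG
GGGGGG
GGGGGG
GGGGGG
KKKKGG
GGYGGG
GGYGGG
GKKKKG
After op 2 paint(5,4,R):
GGGGGG
GGGGGG
GGGGGG
GGGGGG
GGGGGG
KKKKRG
GGYGGG
GGYGGG
GKKKKG
After op 3 fill(4,0,W) [38 cells changed]:
WWWWWW
WWWWWW
WWWWWW
WWWWWW
WWWWWW
KKKKRW
GGYWWW
GGYWWW
GKKKKW
After op 4 paint(7,2,W):
WWWWWW
WWWWWW
WWWWWW
WWWWWW
WWWWWW
KKKKRW
GGYWWW
GGWWWW
GKKKKW
After op 5 paint(2,3,R):
WWWWWW
WWWWWW
WWWRWW
WWWWWW
WWWWWW
KKKKRW
GGYWWW
GGWWWW
GKKKKW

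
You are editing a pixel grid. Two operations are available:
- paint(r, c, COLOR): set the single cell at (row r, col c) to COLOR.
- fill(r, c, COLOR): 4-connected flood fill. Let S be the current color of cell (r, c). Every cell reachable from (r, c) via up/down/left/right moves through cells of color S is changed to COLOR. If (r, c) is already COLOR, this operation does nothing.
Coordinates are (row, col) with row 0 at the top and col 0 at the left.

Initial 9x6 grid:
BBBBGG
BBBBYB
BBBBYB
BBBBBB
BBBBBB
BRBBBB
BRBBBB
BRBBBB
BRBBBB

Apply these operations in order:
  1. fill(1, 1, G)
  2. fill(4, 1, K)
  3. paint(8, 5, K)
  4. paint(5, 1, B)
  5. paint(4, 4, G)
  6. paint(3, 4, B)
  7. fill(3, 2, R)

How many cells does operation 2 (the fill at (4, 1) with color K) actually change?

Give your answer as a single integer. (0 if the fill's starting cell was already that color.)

After op 1 fill(1,1,G) [46 cells changed]:
GGGGGG
GGGGYG
GGGGYG
GGGGGG
GGGGGG
GRGGGG
GRGGGG
GRGGGG
GRGGGG
After op 2 fill(4,1,K) [48 cells changed]:
KKKKKK
KKKKYK
KKKKYK
KKKKKK
KKKKKK
KRKKKK
KRKKKK
KRKKKK
KRKKKK

Answer: 48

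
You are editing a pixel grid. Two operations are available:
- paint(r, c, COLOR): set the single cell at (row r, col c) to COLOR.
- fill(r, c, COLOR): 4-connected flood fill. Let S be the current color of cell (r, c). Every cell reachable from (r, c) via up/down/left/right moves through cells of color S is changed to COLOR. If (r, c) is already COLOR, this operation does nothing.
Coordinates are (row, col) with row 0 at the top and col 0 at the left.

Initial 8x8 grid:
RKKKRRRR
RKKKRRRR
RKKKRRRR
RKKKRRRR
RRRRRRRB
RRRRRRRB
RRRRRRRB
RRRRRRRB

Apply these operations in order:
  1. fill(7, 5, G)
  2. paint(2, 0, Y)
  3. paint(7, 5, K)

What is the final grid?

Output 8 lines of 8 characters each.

Answer: GKKKGGGG
GKKKGGGG
YKKKGGGG
GKKKGGGG
GGGGGGGB
GGGGGGGB
GGGGGGGB
GGGGGKGB

Derivation:
After op 1 fill(7,5,G) [48 cells changed]:
GKKKGGGG
GKKKGGGG
GKKKGGGG
GKKKGGGG
GGGGGGGB
GGGGGGGB
GGGGGGGB
GGGGGGGB
After op 2 paint(2,0,Y):
GKKKGGGG
GKKKGGGG
YKKKGGGG
GKKKGGGG
GGGGGGGB
GGGGGGGB
GGGGGGGB
GGGGGGGB
After op 3 paint(7,5,K):
GKKKGGGG
GKKKGGGG
YKKKGGGG
GKKKGGGG
GGGGGGGB
GGGGGGGB
GGGGGGGB
GGGGGKGB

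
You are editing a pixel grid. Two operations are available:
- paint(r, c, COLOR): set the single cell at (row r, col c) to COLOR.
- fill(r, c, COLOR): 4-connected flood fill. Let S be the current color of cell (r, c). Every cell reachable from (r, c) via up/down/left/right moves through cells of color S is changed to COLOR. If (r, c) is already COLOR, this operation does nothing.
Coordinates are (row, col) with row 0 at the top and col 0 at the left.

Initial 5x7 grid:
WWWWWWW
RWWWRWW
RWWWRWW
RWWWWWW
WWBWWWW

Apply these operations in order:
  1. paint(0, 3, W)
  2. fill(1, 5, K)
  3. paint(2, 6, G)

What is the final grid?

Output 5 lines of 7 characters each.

Answer: KKKKKKK
RKKKRKK
RKKKRKG
RKKKKKK
KKBKKKK

Derivation:
After op 1 paint(0,3,W):
WWWWWWW
RWWWRWW
RWWWRWW
RWWWWWW
WWBWWWW
After op 2 fill(1,5,K) [29 cells changed]:
KKKKKKK
RKKKRKK
RKKKRKK
RKKKKKK
KKBKKKK
After op 3 paint(2,6,G):
KKKKKKK
RKKKRKK
RKKKRKG
RKKKKKK
KKBKKKK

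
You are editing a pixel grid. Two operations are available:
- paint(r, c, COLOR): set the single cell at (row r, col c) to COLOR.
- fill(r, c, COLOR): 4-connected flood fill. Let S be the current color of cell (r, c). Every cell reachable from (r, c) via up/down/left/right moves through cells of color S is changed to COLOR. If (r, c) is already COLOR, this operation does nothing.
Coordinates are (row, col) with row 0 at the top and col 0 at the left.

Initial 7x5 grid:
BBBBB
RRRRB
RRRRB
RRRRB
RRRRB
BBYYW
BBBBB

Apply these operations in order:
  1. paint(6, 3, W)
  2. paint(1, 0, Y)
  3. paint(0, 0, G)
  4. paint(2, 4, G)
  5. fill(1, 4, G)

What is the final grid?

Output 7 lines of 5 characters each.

After op 1 paint(6,3,W):
BBBBB
RRRRB
RRRRB
RRRRB
RRRRB
BBYYW
BBBWB
After op 2 paint(1,0,Y):
BBBBB
YRRRB
RRRRB
RRRRB
RRRRB
BBYYW
BBBWB
After op 3 paint(0,0,G):
GBBBB
YRRRB
RRRRB
RRRRB
RRRRB
BBYYW
BBBWB
After op 4 paint(2,4,G):
GBBBB
YRRRB
RRRRG
RRRRB
RRRRB
BBYYW
BBBWB
After op 5 fill(1,4,G) [5 cells changed]:
GGGGG
YRRRG
RRRRG
RRRRB
RRRRB
BBYYW
BBBWB

Answer: GGGGG
YRRRG
RRRRG
RRRRB
RRRRB
BBYYW
BBBWB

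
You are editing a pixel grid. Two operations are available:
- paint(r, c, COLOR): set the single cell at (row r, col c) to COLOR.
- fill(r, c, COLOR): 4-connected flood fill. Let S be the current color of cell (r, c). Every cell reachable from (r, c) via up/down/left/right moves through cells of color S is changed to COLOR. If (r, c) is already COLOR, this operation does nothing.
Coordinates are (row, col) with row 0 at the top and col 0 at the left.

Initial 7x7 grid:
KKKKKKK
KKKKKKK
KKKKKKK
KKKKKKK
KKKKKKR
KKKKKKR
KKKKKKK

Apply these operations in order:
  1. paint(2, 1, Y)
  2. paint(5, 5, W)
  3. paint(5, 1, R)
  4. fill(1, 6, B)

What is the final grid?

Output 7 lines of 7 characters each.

Answer: BBBBBBB
BBBBBBB
BYBBBBB
BBBBBBB
BBBBBBR
BRBBBWR
BBBBBBB

Derivation:
After op 1 paint(2,1,Y):
KKKKKKK
KKKKKKK
KYKKKKK
KKKKKKK
KKKKKKR
KKKKKKR
KKKKKKK
After op 2 paint(5,5,W):
KKKKKKK
KKKKKKK
KYKKKKK
KKKKKKK
KKKKKKR
KKKKKWR
KKKKKKK
After op 3 paint(5,1,R):
KKKKKKK
KKKKKKK
KYKKKKK
KKKKKKK
KKKKKKR
KRKKKWR
KKKKKKK
After op 4 fill(1,6,B) [44 cells changed]:
BBBBBBB
BBBBBBB
BYBBBBB
BBBBBBB
BBBBBBR
BRBBBWR
BBBBBBB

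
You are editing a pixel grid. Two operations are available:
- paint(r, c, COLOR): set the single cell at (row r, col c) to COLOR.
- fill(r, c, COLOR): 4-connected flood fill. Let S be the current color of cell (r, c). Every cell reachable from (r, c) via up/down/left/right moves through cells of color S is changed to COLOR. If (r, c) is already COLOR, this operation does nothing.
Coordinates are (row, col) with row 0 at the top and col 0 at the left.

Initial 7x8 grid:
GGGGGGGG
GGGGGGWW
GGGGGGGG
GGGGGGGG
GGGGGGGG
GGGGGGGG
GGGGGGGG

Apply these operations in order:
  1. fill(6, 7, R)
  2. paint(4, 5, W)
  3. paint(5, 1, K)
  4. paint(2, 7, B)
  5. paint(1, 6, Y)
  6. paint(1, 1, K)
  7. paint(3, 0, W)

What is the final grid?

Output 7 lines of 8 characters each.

After op 1 fill(6,7,R) [54 cells changed]:
RRRRRRRR
RRRRRRWW
RRRRRRRR
RRRRRRRR
RRRRRRRR
RRRRRRRR
RRRRRRRR
After op 2 paint(4,5,W):
RRRRRRRR
RRRRRRWW
RRRRRRRR
RRRRRRRR
RRRRRWRR
RRRRRRRR
RRRRRRRR
After op 3 paint(5,1,K):
RRRRRRRR
RRRRRRWW
RRRRRRRR
RRRRRRRR
RRRRRWRR
RKRRRRRR
RRRRRRRR
After op 4 paint(2,7,B):
RRRRRRRR
RRRRRRWW
RRRRRRRB
RRRRRRRR
RRRRRWRR
RKRRRRRR
RRRRRRRR
After op 5 paint(1,6,Y):
RRRRRRRR
RRRRRRYW
RRRRRRRB
RRRRRRRR
RRRRRWRR
RKRRRRRR
RRRRRRRR
After op 6 paint(1,1,K):
RRRRRRRR
RKRRRRYW
RRRRRRRB
RRRRRRRR
RRRRRWRR
RKRRRRRR
RRRRRRRR
After op 7 paint(3,0,W):
RRRRRRRR
RKRRRRYW
RRRRRRRB
WRRRRRRR
RRRRRWRR
RKRRRRRR
RRRRRRRR

Answer: RRRRRRRR
RKRRRRYW
RRRRRRRB
WRRRRRRR
RRRRRWRR
RKRRRRRR
RRRRRRRR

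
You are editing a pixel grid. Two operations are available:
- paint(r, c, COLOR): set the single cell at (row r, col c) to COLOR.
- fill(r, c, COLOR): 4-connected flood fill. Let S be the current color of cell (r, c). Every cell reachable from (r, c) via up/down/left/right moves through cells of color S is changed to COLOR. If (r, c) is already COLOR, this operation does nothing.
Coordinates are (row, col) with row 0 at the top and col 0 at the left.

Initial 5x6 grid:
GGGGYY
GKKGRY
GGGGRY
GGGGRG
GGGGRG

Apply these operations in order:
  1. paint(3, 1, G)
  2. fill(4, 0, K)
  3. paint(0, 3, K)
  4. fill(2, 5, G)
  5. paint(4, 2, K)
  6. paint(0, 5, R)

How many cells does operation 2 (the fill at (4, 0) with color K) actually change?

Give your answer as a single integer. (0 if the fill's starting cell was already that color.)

Answer: 18

Derivation:
After op 1 paint(3,1,G):
GGGGYY
GKKGRY
GGGGRY
GGGGRG
GGGGRG
After op 2 fill(4,0,K) [18 cells changed]:
KKKKYY
KKKKRY
KKKKRY
KKKKRG
KKKKRG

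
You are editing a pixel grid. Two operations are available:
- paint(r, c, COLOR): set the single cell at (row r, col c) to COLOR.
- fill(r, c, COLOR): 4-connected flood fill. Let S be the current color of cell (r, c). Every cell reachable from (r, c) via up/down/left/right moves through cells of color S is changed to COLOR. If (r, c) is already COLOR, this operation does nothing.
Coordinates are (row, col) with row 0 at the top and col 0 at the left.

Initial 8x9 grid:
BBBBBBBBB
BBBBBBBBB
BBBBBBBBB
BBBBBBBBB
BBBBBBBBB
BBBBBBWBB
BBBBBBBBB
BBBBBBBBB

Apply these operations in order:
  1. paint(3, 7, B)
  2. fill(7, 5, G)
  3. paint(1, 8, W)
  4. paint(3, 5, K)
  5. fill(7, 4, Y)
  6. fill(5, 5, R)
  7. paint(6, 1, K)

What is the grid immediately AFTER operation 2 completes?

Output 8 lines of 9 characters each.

Answer: GGGGGGGGG
GGGGGGGGG
GGGGGGGGG
GGGGGGGGG
GGGGGGGGG
GGGGGGWGG
GGGGGGGGG
GGGGGGGGG

Derivation:
After op 1 paint(3,7,B):
BBBBBBBBB
BBBBBBBBB
BBBBBBBBB
BBBBBBBBB
BBBBBBBBB
BBBBBBWBB
BBBBBBBBB
BBBBBBBBB
After op 2 fill(7,5,G) [71 cells changed]:
GGGGGGGGG
GGGGGGGGG
GGGGGGGGG
GGGGGGGGG
GGGGGGGGG
GGGGGGWGG
GGGGGGGGG
GGGGGGGGG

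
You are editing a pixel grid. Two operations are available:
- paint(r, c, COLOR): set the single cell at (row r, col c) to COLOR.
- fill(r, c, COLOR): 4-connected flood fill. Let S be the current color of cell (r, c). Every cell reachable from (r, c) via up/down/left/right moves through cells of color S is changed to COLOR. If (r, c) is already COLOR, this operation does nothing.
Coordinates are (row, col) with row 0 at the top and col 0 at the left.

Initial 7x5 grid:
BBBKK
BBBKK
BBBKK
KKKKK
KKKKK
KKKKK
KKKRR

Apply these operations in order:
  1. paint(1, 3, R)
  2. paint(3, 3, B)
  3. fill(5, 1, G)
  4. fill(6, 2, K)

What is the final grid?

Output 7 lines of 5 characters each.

Answer: BBBKK
BBBRK
BBBKK
KKKBK
KKKKK
KKKKK
KKKRR

Derivation:
After op 1 paint(1,3,R):
BBBKK
BBBRK
BBBKK
KKKKK
KKKKK
KKKKK
KKKRR
After op 2 paint(3,3,B):
BBBKK
BBBRK
BBBKK
KKKBK
KKKKK
KKKKK
KKKRR
After op 3 fill(5,1,G) [22 cells changed]:
BBBGG
BBBRG
BBBGG
GGGBG
GGGGG
GGGGG
GGGRR
After op 4 fill(6,2,K) [22 cells changed]:
BBBKK
BBBRK
BBBKK
KKKBK
KKKKK
KKKKK
KKKRR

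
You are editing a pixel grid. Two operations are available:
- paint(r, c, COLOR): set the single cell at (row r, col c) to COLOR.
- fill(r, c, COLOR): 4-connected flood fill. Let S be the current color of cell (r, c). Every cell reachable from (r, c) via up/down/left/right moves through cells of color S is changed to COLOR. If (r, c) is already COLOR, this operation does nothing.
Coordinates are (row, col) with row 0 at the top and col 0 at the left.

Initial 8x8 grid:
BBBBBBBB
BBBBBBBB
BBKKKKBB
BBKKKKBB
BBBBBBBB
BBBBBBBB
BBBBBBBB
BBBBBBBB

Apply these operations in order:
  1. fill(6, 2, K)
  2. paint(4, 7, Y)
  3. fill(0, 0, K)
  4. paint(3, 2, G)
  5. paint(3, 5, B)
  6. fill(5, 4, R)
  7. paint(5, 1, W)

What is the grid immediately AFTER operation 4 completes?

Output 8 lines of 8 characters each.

Answer: KKKKKKKK
KKKKKKKK
KKKKKKKK
KKGKKKKK
KKKKKKKY
KKKKKKKK
KKKKKKKK
KKKKKKKK

Derivation:
After op 1 fill(6,2,K) [56 cells changed]:
KKKKKKKK
KKKKKKKK
KKKKKKKK
KKKKKKKK
KKKKKKKK
KKKKKKKK
KKKKKKKK
KKKKKKKK
After op 2 paint(4,7,Y):
KKKKKKKK
KKKKKKKK
KKKKKKKK
KKKKKKKK
KKKKKKKY
KKKKKKKK
KKKKKKKK
KKKKKKKK
After op 3 fill(0,0,K) [0 cells changed]:
KKKKKKKK
KKKKKKKK
KKKKKKKK
KKKKKKKK
KKKKKKKY
KKKKKKKK
KKKKKKKK
KKKKKKKK
After op 4 paint(3,2,G):
KKKKKKKK
KKKKKKKK
KKKKKKKK
KKGKKKKK
KKKKKKKY
KKKKKKKK
KKKKKKKK
KKKKKKKK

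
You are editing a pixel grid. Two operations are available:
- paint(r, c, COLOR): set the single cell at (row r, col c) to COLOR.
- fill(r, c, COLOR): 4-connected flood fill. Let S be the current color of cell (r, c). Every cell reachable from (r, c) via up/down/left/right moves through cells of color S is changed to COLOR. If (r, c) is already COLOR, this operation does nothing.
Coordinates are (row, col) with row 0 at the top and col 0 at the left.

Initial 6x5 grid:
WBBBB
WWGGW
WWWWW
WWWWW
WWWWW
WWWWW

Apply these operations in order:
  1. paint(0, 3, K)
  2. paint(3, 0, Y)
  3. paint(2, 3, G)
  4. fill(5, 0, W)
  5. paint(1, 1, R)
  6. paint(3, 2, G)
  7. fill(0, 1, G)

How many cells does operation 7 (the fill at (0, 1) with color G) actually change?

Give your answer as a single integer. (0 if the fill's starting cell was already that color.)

After op 1 paint(0,3,K):
WBBKB
WWGGW
WWWWW
WWWWW
WWWWW
WWWWW
After op 2 paint(3,0,Y):
WBBKB
WWGGW
WWWWW
YWWWW
WWWWW
WWWWW
After op 3 paint(2,3,G):
WBBKB
WWGGW
WWWGW
YWWWW
WWWWW
WWWWW
After op 4 fill(5,0,W) [0 cells changed]:
WBBKB
WWGGW
WWWGW
YWWWW
WWWWW
WWWWW
After op 5 paint(1,1,R):
WBBKB
WRGGW
WWWGW
YWWWW
WWWWW
WWWWW
After op 6 paint(3,2,G):
WBBKB
WRGGW
WWWGW
YWGWW
WWWWW
WWWWW
After op 7 fill(0,1,G) [2 cells changed]:
WGGKB
WRGGW
WWWGW
YWGWW
WWWWW
WWWWW

Answer: 2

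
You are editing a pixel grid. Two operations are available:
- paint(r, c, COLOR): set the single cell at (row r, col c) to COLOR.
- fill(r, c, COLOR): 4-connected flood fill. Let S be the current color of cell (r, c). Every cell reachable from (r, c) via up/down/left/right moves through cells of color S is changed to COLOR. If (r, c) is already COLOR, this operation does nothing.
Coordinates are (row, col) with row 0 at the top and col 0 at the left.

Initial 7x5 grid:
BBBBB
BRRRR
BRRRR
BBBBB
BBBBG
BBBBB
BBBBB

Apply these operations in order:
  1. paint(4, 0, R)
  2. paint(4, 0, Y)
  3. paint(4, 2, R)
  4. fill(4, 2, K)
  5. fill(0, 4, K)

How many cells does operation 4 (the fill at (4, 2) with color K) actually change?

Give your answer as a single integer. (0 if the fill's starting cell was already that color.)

After op 1 paint(4,0,R):
BBBBB
BRRRR
BRRRR
BBBBB
RBBBG
BBBBB
BBBBB
After op 2 paint(4,0,Y):
BBBBB
BRRRR
BRRRR
BBBBB
YBBBG
BBBBB
BBBBB
After op 3 paint(4,2,R):
BBBBB
BRRRR
BRRRR
BBBBB
YBRBG
BBBBB
BBBBB
After op 4 fill(4,2,K) [1 cells changed]:
BBBBB
BRRRR
BRRRR
BBBBB
YBKBG
BBBBB
BBBBB

Answer: 1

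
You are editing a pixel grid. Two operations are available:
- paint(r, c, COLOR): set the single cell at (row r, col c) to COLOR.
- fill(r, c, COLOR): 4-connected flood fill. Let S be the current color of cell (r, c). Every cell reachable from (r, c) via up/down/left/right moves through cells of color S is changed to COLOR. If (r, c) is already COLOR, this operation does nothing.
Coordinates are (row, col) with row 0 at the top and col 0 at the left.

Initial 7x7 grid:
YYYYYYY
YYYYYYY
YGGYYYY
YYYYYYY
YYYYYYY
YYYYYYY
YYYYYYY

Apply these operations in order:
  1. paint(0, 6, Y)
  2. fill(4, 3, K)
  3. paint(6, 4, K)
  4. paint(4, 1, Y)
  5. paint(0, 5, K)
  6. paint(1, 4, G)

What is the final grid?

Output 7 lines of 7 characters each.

Answer: KKKKKKK
KKKKGKK
KGGKKKK
KKKKKKK
KYKKKKK
KKKKKKK
KKKKKKK

Derivation:
After op 1 paint(0,6,Y):
YYYYYYY
YYYYYYY
YGGYYYY
YYYYYYY
YYYYYYY
YYYYYYY
YYYYYYY
After op 2 fill(4,3,K) [47 cells changed]:
KKKKKKK
KKKKKKK
KGGKKKK
KKKKKKK
KKKKKKK
KKKKKKK
KKKKKKK
After op 3 paint(6,4,K):
KKKKKKK
KKKKKKK
KGGKKKK
KKKKKKK
KKKKKKK
KKKKKKK
KKKKKKK
After op 4 paint(4,1,Y):
KKKKKKK
KKKKKKK
KGGKKKK
KKKKKKK
KYKKKKK
KKKKKKK
KKKKKKK
After op 5 paint(0,5,K):
KKKKKKK
KKKKKKK
KGGKKKK
KKKKKKK
KYKKKKK
KKKKKKK
KKKKKKK
After op 6 paint(1,4,G):
KKKKKKK
KKKKGKK
KGGKKKK
KKKKKKK
KYKKKKK
KKKKKKK
KKKKKKK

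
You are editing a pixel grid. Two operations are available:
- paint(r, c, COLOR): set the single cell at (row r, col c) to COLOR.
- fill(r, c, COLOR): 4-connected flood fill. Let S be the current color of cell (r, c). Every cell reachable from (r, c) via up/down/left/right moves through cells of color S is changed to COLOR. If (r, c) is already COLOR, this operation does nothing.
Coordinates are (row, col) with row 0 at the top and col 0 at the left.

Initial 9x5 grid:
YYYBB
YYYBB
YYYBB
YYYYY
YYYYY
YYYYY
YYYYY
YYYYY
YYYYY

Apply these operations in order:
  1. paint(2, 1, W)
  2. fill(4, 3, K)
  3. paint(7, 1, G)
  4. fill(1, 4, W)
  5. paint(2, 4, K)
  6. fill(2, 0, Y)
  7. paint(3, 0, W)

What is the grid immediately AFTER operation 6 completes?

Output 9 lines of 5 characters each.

Answer: YYYWW
YYYWW
YWYWY
YYYYY
YYYYY
YYYYY
YYYYY
YGYYY
YYYYY

Derivation:
After op 1 paint(2,1,W):
YYYBB
YYYBB
YWYBB
YYYYY
YYYYY
YYYYY
YYYYY
YYYYY
YYYYY
After op 2 fill(4,3,K) [38 cells changed]:
KKKBB
KKKBB
KWKBB
KKKKK
KKKKK
KKKKK
KKKKK
KKKKK
KKKKK
After op 3 paint(7,1,G):
KKKBB
KKKBB
KWKBB
KKKKK
KKKKK
KKKKK
KKKKK
KGKKK
KKKKK
After op 4 fill(1,4,W) [6 cells changed]:
KKKWW
KKKWW
KWKWW
KKKKK
KKKKK
KKKKK
KKKKK
KGKKK
KKKKK
After op 5 paint(2,4,K):
KKKWW
KKKWW
KWKWK
KKKKK
KKKKK
KKKKK
KKKKK
KGKKK
KKKKK
After op 6 fill(2,0,Y) [38 cells changed]:
YYYWW
YYYWW
YWYWY
YYYYY
YYYYY
YYYYY
YYYYY
YGYYY
YYYYY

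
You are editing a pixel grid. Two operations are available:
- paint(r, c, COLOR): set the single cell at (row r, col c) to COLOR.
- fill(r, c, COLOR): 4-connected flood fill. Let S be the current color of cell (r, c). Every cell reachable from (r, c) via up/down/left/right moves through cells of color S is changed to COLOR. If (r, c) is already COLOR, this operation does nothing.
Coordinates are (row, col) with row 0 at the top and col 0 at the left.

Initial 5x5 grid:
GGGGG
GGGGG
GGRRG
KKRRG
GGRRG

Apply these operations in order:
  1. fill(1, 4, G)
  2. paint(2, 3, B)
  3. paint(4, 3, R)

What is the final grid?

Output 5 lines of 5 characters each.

Answer: GGGGG
GGGGG
GGRBG
KKRRG
GGRRG

Derivation:
After op 1 fill(1,4,G) [0 cells changed]:
GGGGG
GGGGG
GGRRG
KKRRG
GGRRG
After op 2 paint(2,3,B):
GGGGG
GGGGG
GGRBG
KKRRG
GGRRG
After op 3 paint(4,3,R):
GGGGG
GGGGG
GGRBG
KKRRG
GGRRG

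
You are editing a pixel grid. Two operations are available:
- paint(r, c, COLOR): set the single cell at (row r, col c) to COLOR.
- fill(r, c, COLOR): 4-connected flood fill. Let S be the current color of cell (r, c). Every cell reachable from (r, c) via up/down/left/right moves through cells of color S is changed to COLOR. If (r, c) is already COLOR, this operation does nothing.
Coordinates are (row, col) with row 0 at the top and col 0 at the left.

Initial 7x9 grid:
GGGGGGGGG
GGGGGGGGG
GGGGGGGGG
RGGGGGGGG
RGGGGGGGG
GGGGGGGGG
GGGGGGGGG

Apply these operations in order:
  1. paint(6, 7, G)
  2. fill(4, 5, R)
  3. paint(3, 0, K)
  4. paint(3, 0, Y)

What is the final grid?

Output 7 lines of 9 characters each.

Answer: RRRRRRRRR
RRRRRRRRR
RRRRRRRRR
YRRRRRRRR
RRRRRRRRR
RRRRRRRRR
RRRRRRRRR

Derivation:
After op 1 paint(6,7,G):
GGGGGGGGG
GGGGGGGGG
GGGGGGGGG
RGGGGGGGG
RGGGGGGGG
GGGGGGGGG
GGGGGGGGG
After op 2 fill(4,5,R) [61 cells changed]:
RRRRRRRRR
RRRRRRRRR
RRRRRRRRR
RRRRRRRRR
RRRRRRRRR
RRRRRRRRR
RRRRRRRRR
After op 3 paint(3,0,K):
RRRRRRRRR
RRRRRRRRR
RRRRRRRRR
KRRRRRRRR
RRRRRRRRR
RRRRRRRRR
RRRRRRRRR
After op 4 paint(3,0,Y):
RRRRRRRRR
RRRRRRRRR
RRRRRRRRR
YRRRRRRRR
RRRRRRRRR
RRRRRRRRR
RRRRRRRRR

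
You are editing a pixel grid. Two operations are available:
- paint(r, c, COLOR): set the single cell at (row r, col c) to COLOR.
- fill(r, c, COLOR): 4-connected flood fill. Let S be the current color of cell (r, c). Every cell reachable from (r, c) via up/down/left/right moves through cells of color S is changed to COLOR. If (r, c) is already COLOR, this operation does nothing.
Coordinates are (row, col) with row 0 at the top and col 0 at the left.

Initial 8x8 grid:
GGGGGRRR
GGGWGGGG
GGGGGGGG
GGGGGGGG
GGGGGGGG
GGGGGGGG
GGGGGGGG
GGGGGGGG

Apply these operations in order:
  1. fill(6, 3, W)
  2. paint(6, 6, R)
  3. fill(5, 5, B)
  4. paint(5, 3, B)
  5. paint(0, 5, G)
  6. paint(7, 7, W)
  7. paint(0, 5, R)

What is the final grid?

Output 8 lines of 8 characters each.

Answer: BBBBBRRR
BBBBBBBB
BBBBBBBB
BBBBBBBB
BBBBBBBB
BBBBBBBB
BBBBBBRB
BBBBBBBW

Derivation:
After op 1 fill(6,3,W) [60 cells changed]:
WWWWWRRR
WWWWWWWW
WWWWWWWW
WWWWWWWW
WWWWWWWW
WWWWWWWW
WWWWWWWW
WWWWWWWW
After op 2 paint(6,6,R):
WWWWWRRR
WWWWWWWW
WWWWWWWW
WWWWWWWW
WWWWWWWW
WWWWWWWW
WWWWWWRW
WWWWWWWW
After op 3 fill(5,5,B) [60 cells changed]:
BBBBBRRR
BBBBBBBB
BBBBBBBB
BBBBBBBB
BBBBBBBB
BBBBBBBB
BBBBBBRB
BBBBBBBB
After op 4 paint(5,3,B):
BBBBBRRR
BBBBBBBB
BBBBBBBB
BBBBBBBB
BBBBBBBB
BBBBBBBB
BBBBBBRB
BBBBBBBB
After op 5 paint(0,5,G):
BBBBBGRR
BBBBBBBB
BBBBBBBB
BBBBBBBB
BBBBBBBB
BBBBBBBB
BBBBBBRB
BBBBBBBB
After op 6 paint(7,7,W):
BBBBBGRR
BBBBBBBB
BBBBBBBB
BBBBBBBB
BBBBBBBB
BBBBBBBB
BBBBBBRB
BBBBBBBW
After op 7 paint(0,5,R):
BBBBBRRR
BBBBBBBB
BBBBBBBB
BBBBBBBB
BBBBBBBB
BBBBBBBB
BBBBBBRB
BBBBBBBW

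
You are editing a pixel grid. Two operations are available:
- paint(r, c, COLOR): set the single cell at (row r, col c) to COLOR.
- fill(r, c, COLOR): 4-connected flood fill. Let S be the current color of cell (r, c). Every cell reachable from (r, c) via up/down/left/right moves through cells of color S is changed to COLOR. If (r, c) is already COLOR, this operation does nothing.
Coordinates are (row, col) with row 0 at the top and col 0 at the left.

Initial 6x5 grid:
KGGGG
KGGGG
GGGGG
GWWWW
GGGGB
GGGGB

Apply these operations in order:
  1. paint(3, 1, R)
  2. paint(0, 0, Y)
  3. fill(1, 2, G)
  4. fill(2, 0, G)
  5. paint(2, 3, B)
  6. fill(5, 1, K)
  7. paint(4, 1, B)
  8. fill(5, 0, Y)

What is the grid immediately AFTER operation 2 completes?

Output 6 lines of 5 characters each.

Answer: YGGGG
KGGGG
GGGGG
GRWWW
GGGGB
GGGGB

Derivation:
After op 1 paint(3,1,R):
KGGGG
KGGGG
GGGGG
GRWWW
GGGGB
GGGGB
After op 2 paint(0,0,Y):
YGGGG
KGGGG
GGGGG
GRWWW
GGGGB
GGGGB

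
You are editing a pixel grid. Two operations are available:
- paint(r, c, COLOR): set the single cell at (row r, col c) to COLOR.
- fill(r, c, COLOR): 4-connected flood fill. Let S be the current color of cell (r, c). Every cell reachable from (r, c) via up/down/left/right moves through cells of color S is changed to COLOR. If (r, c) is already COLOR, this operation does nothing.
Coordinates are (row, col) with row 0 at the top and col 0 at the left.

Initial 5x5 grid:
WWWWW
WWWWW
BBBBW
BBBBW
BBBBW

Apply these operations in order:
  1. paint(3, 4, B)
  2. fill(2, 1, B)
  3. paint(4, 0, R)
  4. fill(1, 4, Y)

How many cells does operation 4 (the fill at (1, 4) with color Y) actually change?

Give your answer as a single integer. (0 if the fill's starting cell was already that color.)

Answer: 11

Derivation:
After op 1 paint(3,4,B):
WWWWW
WWWWW
BBBBW
BBBBB
BBBBW
After op 2 fill(2,1,B) [0 cells changed]:
WWWWW
WWWWW
BBBBW
BBBBB
BBBBW
After op 3 paint(4,0,R):
WWWWW
WWWWW
BBBBW
BBBBB
RBBBW
After op 4 fill(1,4,Y) [11 cells changed]:
YYYYY
YYYYY
BBBBY
BBBBB
RBBBW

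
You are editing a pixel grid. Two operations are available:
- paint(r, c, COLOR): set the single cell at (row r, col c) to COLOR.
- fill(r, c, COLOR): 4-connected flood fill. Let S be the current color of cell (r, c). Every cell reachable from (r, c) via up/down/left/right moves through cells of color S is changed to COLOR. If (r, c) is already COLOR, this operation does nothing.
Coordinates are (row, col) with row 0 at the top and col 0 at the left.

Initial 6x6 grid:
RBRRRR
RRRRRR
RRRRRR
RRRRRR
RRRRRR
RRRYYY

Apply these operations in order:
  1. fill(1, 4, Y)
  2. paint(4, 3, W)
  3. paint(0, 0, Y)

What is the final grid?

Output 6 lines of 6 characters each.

Answer: YBYYYY
YYYYYY
YYYYYY
YYYYYY
YYYWYY
YYYYYY

Derivation:
After op 1 fill(1,4,Y) [32 cells changed]:
YBYYYY
YYYYYY
YYYYYY
YYYYYY
YYYYYY
YYYYYY
After op 2 paint(4,3,W):
YBYYYY
YYYYYY
YYYYYY
YYYYYY
YYYWYY
YYYYYY
After op 3 paint(0,0,Y):
YBYYYY
YYYYYY
YYYYYY
YYYYYY
YYYWYY
YYYYYY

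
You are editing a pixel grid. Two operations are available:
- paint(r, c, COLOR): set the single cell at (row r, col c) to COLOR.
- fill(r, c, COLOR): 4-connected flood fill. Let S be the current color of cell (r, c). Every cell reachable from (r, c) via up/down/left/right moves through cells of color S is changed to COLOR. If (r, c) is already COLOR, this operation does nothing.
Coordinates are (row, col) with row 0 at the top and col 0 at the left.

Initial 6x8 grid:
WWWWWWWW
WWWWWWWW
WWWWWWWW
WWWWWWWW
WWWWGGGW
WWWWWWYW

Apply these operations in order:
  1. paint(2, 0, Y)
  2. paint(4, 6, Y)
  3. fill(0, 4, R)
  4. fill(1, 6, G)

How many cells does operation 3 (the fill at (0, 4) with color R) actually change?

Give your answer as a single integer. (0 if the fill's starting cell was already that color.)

After op 1 paint(2,0,Y):
WWWWWWWW
WWWWWWWW
YWWWWWWW
WWWWWWWW
WWWWGGGW
WWWWWWYW
After op 2 paint(4,6,Y):
WWWWWWWW
WWWWWWWW
YWWWWWWW
WWWWWWWW
WWWWGGYW
WWWWWWYW
After op 3 fill(0,4,R) [43 cells changed]:
RRRRRRRR
RRRRRRRR
YRRRRRRR
RRRRRRRR
RRRRGGYR
RRRRRRYR

Answer: 43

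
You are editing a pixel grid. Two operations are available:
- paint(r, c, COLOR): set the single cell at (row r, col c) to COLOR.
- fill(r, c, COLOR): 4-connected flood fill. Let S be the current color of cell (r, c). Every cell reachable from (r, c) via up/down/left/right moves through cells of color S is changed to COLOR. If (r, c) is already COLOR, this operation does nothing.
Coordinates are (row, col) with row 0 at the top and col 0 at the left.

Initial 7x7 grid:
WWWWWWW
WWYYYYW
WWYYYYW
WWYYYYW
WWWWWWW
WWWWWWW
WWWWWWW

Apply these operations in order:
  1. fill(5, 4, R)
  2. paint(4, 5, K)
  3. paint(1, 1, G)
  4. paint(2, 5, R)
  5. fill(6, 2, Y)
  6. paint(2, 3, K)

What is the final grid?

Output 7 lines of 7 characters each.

Answer: YYYYYYY
YGYYYYY
YYYKYYY
YYYYYYY
YYYYYKY
YYYYYYY
YYYYYYY

Derivation:
After op 1 fill(5,4,R) [37 cells changed]:
RRRRRRR
RRYYYYR
RRYYYYR
RRYYYYR
RRRRRRR
RRRRRRR
RRRRRRR
After op 2 paint(4,5,K):
RRRRRRR
RRYYYYR
RRYYYYR
RRYYYYR
RRRRRKR
RRRRRRR
RRRRRRR
After op 3 paint(1,1,G):
RRRRRRR
RGYYYYR
RRYYYYR
RRYYYYR
RRRRRKR
RRRRRRR
RRRRRRR
After op 4 paint(2,5,R):
RRRRRRR
RGYYYYR
RRYYYRR
RRYYYYR
RRRRRKR
RRRRRRR
RRRRRRR
After op 5 fill(6,2,Y) [36 cells changed]:
YYYYYYY
YGYYYYY
YYYYYYY
YYYYYYY
YYYYYKY
YYYYYYY
YYYYYYY
After op 6 paint(2,3,K):
YYYYYYY
YGYYYYY
YYYKYYY
YYYYYYY
YYYYYKY
YYYYYYY
YYYYYYY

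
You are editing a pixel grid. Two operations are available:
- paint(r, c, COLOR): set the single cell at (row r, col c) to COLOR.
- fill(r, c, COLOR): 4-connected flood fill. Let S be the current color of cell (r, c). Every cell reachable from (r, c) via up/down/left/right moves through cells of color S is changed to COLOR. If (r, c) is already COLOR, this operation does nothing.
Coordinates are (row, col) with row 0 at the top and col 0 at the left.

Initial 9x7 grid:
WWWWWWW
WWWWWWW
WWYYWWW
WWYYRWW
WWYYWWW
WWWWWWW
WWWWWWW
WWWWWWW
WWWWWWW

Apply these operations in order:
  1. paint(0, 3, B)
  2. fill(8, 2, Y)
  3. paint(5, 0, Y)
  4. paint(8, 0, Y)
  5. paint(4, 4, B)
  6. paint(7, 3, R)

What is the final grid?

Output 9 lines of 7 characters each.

Answer: YYYBYYY
YYYYYYY
YYYYYYY
YYYYRYY
YYYYBYY
YYYYYYY
YYYYYYY
YYYRYYY
YYYYYYY

Derivation:
After op 1 paint(0,3,B):
WWWBWWW
WWWWWWW
WWYYWWW
WWYYRWW
WWYYWWW
WWWWWWW
WWWWWWW
WWWWWWW
WWWWWWW
After op 2 fill(8,2,Y) [55 cells changed]:
YYYBYYY
YYYYYYY
YYYYYYY
YYYYRYY
YYYYYYY
YYYYYYY
YYYYYYY
YYYYYYY
YYYYYYY
After op 3 paint(5,0,Y):
YYYBYYY
YYYYYYY
YYYYYYY
YYYYRYY
YYYYYYY
YYYYYYY
YYYYYYY
YYYYYYY
YYYYYYY
After op 4 paint(8,0,Y):
YYYBYYY
YYYYYYY
YYYYYYY
YYYYRYY
YYYYYYY
YYYYYYY
YYYYYYY
YYYYYYY
YYYYYYY
After op 5 paint(4,4,B):
YYYBYYY
YYYYYYY
YYYYYYY
YYYYRYY
YYYYBYY
YYYYYYY
YYYYYYY
YYYYYYY
YYYYYYY
After op 6 paint(7,3,R):
YYYBYYY
YYYYYYY
YYYYYYY
YYYYRYY
YYYYBYY
YYYYYYY
YYYYYYY
YYYRYYY
YYYYYYY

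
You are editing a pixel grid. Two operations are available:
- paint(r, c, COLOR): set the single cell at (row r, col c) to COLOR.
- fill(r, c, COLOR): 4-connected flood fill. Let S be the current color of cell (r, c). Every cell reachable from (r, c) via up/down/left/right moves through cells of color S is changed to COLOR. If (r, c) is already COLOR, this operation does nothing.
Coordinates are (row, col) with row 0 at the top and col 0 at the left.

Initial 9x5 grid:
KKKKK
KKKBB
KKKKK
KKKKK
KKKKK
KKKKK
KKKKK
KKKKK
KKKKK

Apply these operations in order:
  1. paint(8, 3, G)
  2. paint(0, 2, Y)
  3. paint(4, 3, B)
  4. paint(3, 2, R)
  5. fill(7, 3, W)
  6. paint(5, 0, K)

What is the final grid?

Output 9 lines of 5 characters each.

Answer: WWYKK
WWWBB
WWWWW
WWRWW
WWWBW
KWWWW
WWWWW
WWWWW
WWWGW

Derivation:
After op 1 paint(8,3,G):
KKKKK
KKKBB
KKKKK
KKKKK
KKKKK
KKKKK
KKKKK
KKKKK
KKKGK
After op 2 paint(0,2,Y):
KKYKK
KKKBB
KKKKK
KKKKK
KKKKK
KKKKK
KKKKK
KKKKK
KKKGK
After op 3 paint(4,3,B):
KKYKK
KKKBB
KKKKK
KKKKK
KKKBK
KKKKK
KKKKK
KKKKK
KKKGK
After op 4 paint(3,2,R):
KKYKK
KKKBB
KKKKK
KKRKK
KKKBK
KKKKK
KKKKK
KKKKK
KKKGK
After op 5 fill(7,3,W) [37 cells changed]:
WWYKK
WWWBB
WWWWW
WWRWW
WWWBW
WWWWW
WWWWW
WWWWW
WWWGW
After op 6 paint(5,0,K):
WWYKK
WWWBB
WWWWW
WWRWW
WWWBW
KWWWW
WWWWW
WWWWW
WWWGW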